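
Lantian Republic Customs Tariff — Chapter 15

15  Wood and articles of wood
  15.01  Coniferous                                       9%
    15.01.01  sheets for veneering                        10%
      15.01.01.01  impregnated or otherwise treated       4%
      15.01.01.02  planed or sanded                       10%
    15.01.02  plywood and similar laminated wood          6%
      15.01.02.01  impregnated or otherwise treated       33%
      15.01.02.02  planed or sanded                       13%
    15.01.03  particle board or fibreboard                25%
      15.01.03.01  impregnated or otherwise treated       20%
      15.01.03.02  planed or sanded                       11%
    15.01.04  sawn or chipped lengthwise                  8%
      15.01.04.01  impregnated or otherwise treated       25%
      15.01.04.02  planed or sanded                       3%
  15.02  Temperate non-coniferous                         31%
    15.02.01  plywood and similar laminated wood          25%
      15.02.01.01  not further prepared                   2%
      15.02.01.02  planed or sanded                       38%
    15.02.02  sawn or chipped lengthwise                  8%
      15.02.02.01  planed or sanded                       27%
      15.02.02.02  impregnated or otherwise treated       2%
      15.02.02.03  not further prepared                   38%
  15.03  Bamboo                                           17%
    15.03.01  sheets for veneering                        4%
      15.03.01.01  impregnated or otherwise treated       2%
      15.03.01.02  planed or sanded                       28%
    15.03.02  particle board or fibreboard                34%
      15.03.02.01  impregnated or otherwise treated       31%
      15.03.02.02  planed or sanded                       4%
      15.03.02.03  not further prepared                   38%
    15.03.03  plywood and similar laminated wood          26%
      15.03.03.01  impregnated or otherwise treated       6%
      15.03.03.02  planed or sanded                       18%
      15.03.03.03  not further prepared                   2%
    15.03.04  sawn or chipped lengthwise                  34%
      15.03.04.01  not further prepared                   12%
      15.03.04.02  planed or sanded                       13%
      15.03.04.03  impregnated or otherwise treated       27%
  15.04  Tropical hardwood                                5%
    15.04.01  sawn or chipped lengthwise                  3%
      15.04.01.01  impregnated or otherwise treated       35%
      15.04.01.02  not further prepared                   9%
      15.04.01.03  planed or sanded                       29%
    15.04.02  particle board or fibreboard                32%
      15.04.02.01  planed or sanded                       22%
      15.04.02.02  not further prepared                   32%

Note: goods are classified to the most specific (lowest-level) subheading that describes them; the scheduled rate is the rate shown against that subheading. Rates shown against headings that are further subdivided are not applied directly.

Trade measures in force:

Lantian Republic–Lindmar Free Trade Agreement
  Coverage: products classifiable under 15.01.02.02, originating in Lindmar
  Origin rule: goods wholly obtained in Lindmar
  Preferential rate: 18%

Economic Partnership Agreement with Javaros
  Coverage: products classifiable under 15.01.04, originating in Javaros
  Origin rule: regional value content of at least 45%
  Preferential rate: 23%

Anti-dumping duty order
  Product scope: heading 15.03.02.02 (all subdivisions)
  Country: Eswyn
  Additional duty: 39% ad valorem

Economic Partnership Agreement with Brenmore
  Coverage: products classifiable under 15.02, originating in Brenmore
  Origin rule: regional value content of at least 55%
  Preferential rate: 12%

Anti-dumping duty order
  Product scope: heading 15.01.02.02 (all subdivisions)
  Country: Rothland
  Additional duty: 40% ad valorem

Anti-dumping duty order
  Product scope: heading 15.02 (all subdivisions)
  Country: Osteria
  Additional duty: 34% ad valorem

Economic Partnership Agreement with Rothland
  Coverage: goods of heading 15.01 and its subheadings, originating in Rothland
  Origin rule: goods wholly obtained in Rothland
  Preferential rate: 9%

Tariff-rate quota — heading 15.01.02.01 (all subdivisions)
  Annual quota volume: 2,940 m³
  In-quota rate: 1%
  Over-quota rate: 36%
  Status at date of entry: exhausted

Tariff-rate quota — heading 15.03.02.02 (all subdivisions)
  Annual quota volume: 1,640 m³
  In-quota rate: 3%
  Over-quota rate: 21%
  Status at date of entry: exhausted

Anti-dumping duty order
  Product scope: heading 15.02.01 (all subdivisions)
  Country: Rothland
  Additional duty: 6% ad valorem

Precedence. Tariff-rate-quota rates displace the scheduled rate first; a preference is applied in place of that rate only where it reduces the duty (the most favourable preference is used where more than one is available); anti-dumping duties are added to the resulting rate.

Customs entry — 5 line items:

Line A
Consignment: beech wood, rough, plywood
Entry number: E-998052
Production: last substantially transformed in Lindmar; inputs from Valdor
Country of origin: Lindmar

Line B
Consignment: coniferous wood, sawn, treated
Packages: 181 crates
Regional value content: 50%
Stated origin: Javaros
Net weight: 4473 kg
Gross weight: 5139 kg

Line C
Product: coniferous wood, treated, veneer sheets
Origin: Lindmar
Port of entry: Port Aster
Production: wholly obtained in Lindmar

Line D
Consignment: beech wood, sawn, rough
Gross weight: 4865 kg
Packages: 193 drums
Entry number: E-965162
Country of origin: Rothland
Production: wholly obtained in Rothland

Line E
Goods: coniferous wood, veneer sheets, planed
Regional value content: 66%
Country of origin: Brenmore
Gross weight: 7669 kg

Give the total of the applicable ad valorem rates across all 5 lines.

77%

Line A: beech → 15.02; plywood → 15.02.01; rough → 15.02.01.01. Scheduled 2%. Lindmar agreement on 15.01.02.02: 15.02.01.01 not covered. → 2%.
Line B: coniferous → 15.01; sawn → 15.01.04; treated → 15.01.04.01. Scheduled 25%. Javaros agreement on 15.01.04: RVC ≥ 45% → 23% available; preferential 23%. → 23%.
Line C: coniferous → 15.01; veneer sheets → 15.01.01; treated → 15.01.01.01. Scheduled 4%. Lindmar agreement on 15.01.02.02: 15.01.01.01 not covered. → 4%.
Line D: beech → 15.02; sawn → 15.02.02; rough → 15.02.02.03. Scheduled 38%. Rothland agreement on 15.01: 15.02.02.03 not covered. → 38%.
Line E: coniferous → 15.01; veneer sheets → 15.01.01; planed → 15.01.01.02. Scheduled 10%. Brenmore agreement on 15.02: 15.01.01.02 not covered. → 10%.
Sum: 2% + 23% + 4% + 38% + 10% = 77%.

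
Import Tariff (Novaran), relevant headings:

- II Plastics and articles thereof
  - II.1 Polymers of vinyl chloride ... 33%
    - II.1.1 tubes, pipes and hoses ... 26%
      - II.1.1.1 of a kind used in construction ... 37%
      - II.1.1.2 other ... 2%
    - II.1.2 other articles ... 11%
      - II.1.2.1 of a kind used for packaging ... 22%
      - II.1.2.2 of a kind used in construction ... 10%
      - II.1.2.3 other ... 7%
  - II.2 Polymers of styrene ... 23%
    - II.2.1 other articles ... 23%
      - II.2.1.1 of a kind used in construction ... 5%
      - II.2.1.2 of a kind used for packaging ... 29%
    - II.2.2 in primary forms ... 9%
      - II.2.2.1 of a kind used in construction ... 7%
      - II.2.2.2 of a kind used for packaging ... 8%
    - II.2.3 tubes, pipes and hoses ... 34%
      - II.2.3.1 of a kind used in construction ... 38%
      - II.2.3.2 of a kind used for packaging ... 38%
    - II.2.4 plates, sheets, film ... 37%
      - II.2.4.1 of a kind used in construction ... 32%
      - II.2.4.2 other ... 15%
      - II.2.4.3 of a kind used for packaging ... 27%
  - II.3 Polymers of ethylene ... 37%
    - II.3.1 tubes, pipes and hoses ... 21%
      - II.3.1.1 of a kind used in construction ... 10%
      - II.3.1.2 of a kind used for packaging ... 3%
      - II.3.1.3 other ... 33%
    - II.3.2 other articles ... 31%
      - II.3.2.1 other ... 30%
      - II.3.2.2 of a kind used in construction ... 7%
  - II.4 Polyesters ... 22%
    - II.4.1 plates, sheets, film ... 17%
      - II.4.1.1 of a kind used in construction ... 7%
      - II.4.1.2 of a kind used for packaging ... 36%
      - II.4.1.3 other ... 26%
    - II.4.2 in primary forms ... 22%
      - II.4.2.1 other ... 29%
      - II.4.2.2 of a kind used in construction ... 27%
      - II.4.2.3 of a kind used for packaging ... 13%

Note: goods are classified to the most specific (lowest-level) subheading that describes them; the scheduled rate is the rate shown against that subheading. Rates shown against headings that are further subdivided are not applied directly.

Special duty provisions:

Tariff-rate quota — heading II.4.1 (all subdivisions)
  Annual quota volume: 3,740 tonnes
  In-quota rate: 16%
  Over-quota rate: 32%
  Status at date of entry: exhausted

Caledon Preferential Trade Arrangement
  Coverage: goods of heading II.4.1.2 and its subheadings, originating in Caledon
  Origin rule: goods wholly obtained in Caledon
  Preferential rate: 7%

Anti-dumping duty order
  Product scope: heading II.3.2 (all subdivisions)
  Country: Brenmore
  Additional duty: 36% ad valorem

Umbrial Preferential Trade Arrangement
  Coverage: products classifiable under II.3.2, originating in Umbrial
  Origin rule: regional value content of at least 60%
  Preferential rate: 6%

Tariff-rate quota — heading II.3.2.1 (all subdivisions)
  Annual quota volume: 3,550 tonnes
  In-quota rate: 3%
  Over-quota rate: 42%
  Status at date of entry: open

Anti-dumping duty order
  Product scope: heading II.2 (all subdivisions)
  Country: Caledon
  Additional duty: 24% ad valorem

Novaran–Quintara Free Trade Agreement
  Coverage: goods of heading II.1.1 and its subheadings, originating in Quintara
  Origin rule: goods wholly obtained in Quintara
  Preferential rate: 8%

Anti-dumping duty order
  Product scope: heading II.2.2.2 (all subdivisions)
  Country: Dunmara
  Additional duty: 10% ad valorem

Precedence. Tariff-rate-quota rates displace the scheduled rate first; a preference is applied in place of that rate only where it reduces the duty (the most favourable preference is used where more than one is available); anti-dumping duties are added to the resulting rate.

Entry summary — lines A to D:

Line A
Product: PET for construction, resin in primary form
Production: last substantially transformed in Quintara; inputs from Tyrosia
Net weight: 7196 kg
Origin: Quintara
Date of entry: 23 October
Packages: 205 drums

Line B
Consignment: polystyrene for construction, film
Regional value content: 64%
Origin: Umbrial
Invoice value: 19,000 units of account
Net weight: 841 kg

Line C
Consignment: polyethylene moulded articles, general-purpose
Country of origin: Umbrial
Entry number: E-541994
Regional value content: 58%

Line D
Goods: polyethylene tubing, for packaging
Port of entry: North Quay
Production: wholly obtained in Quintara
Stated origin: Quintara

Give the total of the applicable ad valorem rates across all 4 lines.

Line A: PET → II.4; resin in primary form → II.4.2; for construction → II.4.2.2. Scheduled 27%. Quintara agreement on II.1.1: II.4.2.2 not covered. → 27%.
Line B: polystyrene → II.2; film → II.2.4; for construction → II.2.4.1. Scheduled 32%. Umbrial agreement on II.3.2: II.2.4.1 not covered. → 32%.
Line C: polyethylene → II.3; moulded articles → II.3.2; general-purpose → II.3.2.1. Scheduled 30%. quota on II.3.2.1 open → in-quota 3%; Umbrial agreement on II.3.2: RVC < 60%. → 3%.
Line D: polyethylene → II.3; tubing → II.3.1; for packaging → II.3.1.2. Scheduled 3%. Quintara agreement on II.1.1: II.3.1.2 not covered. → 3%.
Sum: 27% + 32% + 3% + 3% = 65%.

65%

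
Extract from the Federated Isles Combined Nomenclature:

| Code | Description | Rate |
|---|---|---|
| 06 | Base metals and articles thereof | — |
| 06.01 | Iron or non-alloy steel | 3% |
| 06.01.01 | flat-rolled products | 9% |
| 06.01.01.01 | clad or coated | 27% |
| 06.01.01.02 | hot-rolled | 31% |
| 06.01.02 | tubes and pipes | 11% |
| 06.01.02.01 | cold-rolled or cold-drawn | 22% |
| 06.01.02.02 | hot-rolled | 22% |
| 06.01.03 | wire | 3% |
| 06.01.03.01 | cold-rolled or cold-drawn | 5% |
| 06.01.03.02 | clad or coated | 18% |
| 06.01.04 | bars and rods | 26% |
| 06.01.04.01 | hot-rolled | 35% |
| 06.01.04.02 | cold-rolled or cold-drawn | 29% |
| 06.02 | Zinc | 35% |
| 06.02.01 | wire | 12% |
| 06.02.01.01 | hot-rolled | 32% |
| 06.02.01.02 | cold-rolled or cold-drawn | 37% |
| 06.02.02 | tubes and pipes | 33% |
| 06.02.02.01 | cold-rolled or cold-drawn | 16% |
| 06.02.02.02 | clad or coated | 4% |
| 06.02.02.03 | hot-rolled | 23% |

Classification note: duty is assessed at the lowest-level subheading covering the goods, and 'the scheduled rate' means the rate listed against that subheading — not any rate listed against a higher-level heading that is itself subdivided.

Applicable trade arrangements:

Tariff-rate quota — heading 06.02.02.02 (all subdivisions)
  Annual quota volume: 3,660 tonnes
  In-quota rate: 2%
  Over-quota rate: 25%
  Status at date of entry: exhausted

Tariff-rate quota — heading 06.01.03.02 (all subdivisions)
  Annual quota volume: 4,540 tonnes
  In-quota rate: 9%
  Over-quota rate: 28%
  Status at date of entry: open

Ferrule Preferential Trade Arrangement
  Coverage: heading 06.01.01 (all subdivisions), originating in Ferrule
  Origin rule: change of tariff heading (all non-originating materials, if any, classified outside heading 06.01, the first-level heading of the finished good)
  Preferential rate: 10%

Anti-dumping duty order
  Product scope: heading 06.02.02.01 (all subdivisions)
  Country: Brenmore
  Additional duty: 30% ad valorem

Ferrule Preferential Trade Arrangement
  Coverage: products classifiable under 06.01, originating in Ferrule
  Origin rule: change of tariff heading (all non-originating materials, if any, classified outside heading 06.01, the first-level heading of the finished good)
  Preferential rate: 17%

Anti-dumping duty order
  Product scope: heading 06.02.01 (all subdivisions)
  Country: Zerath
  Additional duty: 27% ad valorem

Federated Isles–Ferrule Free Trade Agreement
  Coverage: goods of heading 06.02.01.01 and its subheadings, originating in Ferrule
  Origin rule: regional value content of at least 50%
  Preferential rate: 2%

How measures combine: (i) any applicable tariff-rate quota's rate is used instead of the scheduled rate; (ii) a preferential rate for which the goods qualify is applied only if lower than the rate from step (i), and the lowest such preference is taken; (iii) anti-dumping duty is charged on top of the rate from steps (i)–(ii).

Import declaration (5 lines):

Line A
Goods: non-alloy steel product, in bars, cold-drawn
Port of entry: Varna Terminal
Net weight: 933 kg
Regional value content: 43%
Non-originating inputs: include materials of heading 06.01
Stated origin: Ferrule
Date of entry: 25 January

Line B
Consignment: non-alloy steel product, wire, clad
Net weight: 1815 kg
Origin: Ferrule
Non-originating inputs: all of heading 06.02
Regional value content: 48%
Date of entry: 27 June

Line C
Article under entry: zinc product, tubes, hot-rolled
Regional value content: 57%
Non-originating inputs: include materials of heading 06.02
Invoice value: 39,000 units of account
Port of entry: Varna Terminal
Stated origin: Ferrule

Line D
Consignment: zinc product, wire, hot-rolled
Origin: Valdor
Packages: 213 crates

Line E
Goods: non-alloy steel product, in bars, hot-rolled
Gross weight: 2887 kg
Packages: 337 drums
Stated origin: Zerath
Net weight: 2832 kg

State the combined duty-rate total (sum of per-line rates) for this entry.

Line A: non-alloy steel → 06.01; in bars → 06.01.04; cold-drawn → 06.01.04.02. Scheduled 29%. Ferrule agreement on 06.01.01: 06.01.04.02 not covered; Ferrule agreement on 06.01: CTH not met; Ferrule agreement on 06.02.01.01: 06.01.04.02 not covered. → 29%.
Line B: non-alloy steel → 06.01; wire → 06.01.03; clad → 06.01.03.02. Scheduled 18%. quota on 06.01.03.02 open → in-quota 9%; Ferrule agreement on 06.01.01: 06.01.03.02 not covered; Ferrule agreement on 06.01: CTH met → 17% available; Ferrule agreement on 06.02.01.01: 06.01.03.02 not covered; preference 17% not lower than 9% → no reduction. → 9%.
Line C: zinc → 06.02; tubes → 06.02.02; hot-rolled → 06.02.02.03. Scheduled 23%. Ferrule agreement on 06.01.01: 06.02.02.03 not covered; Ferrule agreement on 06.01: 06.02.02.03 not covered; Ferrule agreement on 06.02.01.01: 06.02.02.03 not covered. → 23%.
Line D: zinc → 06.02; wire → 06.02.01; hot-rolled → 06.02.01.01. Scheduled 32%. No special measure applies. → 32%.
Line E: non-alloy steel → 06.01; in bars → 06.01.04; hot-rolled → 06.01.04.01. Scheduled 35%. No special measure applies. → 35%.
Sum: 29% + 9% + 23% + 32% + 35% = 128%.

128%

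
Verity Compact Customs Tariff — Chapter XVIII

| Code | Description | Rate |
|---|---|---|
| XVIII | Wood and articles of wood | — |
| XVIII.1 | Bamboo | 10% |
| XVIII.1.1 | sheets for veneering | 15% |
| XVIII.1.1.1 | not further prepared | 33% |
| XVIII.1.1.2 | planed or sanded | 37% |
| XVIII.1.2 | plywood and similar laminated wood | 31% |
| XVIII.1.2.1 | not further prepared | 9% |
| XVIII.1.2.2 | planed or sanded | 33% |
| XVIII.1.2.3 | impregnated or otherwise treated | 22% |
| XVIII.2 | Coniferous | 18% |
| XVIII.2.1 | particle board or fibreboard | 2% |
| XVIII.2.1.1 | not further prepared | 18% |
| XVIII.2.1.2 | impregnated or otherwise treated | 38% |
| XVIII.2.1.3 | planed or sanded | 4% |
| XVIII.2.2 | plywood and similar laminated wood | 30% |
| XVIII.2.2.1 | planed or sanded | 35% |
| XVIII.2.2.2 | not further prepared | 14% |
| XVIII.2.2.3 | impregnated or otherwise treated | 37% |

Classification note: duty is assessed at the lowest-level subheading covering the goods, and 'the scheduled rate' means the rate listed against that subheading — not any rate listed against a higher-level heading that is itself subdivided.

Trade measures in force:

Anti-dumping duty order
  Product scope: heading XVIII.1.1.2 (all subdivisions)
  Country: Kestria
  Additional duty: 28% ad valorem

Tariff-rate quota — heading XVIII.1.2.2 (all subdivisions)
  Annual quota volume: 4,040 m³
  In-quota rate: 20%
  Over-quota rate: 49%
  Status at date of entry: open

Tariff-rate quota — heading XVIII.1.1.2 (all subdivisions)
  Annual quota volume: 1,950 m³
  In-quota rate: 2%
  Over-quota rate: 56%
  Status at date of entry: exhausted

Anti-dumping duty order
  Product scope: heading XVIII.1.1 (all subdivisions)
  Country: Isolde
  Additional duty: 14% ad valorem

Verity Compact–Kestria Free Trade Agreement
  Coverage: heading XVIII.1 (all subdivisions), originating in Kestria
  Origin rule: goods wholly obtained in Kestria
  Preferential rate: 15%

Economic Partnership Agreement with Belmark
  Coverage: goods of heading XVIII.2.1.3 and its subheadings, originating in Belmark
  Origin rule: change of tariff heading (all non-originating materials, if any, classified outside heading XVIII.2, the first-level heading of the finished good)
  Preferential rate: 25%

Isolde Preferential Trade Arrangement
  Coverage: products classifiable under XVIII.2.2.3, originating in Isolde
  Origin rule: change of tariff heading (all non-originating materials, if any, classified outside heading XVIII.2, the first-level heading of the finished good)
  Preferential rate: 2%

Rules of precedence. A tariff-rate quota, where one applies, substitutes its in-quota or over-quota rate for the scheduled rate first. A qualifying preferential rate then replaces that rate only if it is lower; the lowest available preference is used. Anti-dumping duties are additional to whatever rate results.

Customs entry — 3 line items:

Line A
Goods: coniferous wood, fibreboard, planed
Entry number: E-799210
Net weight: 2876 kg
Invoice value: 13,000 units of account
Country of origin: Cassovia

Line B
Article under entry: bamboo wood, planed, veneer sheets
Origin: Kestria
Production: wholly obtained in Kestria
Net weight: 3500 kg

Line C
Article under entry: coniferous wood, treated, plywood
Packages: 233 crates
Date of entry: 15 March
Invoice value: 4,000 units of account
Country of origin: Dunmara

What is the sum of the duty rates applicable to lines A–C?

Line A: coniferous → XVIII.2; fibreboard → XVIII.2.1; planed → XVIII.2.1.3. Scheduled 4%. No special measure applies. → 4%.
Line B: bamboo → XVIII.1; veneer sheets → XVIII.1.1; planed → XVIII.1.1.2. Scheduled 37%. quota on XVIII.1.1.2 exhausted → over-quota 56%; Kestria agreement on XVIII.1: wholly obtained → 15% available; preferential 15%; anti-dumping (Kestria, XVIII.1.1.2): +28%; total 15% + 28% = 43%. → 43%.
Line C: coniferous → XVIII.2; plywood → XVIII.2.2; treated → XVIII.2.2.3. Scheduled 37%. No special measure applies. → 37%.
Sum: 4% + 43% + 37% = 84%.

84%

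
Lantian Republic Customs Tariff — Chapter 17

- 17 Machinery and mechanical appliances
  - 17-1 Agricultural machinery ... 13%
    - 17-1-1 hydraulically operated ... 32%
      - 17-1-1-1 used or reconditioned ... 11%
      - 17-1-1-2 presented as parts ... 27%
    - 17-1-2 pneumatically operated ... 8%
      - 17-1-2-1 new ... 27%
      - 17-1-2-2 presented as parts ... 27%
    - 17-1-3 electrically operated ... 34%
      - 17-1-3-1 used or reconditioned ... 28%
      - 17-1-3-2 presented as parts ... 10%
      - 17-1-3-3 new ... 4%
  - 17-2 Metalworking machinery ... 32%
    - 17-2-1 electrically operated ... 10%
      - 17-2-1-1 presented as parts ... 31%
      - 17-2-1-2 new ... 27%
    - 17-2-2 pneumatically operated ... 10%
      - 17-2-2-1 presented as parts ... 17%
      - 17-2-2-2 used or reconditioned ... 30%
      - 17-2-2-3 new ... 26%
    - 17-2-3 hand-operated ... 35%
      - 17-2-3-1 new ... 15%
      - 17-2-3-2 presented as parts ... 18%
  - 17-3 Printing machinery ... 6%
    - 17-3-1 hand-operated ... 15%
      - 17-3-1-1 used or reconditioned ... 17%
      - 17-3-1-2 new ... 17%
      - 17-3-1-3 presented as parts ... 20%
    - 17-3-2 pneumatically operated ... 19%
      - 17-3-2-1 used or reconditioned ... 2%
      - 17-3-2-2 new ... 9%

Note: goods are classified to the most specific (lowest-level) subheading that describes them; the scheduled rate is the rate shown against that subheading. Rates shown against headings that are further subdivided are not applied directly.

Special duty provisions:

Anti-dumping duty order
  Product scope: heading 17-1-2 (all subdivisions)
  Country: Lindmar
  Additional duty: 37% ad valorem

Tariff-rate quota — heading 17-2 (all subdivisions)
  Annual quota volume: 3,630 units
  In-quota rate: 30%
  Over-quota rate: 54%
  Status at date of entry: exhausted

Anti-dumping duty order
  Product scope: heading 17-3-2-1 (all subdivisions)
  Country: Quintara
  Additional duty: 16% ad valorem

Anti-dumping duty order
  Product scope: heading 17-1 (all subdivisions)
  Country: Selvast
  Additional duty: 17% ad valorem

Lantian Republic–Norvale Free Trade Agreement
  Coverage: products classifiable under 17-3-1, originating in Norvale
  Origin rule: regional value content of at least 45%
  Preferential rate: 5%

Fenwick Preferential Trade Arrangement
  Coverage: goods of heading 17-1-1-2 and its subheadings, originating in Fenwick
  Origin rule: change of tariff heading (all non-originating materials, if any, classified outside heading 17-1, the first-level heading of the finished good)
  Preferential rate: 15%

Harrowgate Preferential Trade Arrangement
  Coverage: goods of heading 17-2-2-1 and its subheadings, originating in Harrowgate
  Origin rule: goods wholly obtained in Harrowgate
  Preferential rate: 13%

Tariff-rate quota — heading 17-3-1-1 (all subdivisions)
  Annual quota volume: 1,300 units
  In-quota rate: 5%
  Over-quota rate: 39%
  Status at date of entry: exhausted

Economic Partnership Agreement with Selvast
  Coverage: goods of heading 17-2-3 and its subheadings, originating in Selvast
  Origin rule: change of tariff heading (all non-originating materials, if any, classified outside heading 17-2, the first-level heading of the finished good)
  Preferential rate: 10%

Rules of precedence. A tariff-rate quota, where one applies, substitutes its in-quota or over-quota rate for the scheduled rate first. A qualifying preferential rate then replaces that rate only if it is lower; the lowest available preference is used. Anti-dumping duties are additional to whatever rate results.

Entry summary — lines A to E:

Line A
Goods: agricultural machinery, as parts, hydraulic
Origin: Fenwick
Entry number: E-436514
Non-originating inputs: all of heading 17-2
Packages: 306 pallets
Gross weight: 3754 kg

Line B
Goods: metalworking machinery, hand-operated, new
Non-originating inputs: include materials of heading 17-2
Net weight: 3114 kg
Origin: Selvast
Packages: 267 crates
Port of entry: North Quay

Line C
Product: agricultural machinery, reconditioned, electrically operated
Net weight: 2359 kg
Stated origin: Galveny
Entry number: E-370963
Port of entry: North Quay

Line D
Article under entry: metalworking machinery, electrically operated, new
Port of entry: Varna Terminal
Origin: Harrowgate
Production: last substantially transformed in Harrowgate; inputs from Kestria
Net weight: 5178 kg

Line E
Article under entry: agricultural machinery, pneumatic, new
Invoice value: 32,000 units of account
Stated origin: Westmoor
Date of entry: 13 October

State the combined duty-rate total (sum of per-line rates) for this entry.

178%

Line A: agricultural → 17-1; hydraulic → 17-1-1; as parts → 17-1-1-2. Scheduled 27%. Fenwick agreement on 17-1-1-2: CTH met → 15% available; preferential 15%. → 15%.
Line B: metalworking → 17-2; hand-operated → 17-2-3; new → 17-2-3-1. Scheduled 15%. quota on 17-2 exhausted → over-quota 54%; Selvast agreement on 17-2-3: CTH not met. → 54%.
Line C: agricultural → 17-1; electrically operated → 17-1-3; reconditioned → 17-1-3-1. Scheduled 28%. No special measure applies. → 28%.
Line D: metalworking → 17-2; electrically operated → 17-2-1; new → 17-2-1-2. Scheduled 27%. quota on 17-2 exhausted → over-quota 54%; Harrowgate agreement on 17-2-2-1: 17-2-1-2 not covered. → 54%.
Line E: agricultural → 17-1; pneumatic → 17-1-2; new → 17-1-2-1. Scheduled 27%. No special measure applies. → 27%.
Sum: 15% + 54% + 28% + 54% + 27% = 178%.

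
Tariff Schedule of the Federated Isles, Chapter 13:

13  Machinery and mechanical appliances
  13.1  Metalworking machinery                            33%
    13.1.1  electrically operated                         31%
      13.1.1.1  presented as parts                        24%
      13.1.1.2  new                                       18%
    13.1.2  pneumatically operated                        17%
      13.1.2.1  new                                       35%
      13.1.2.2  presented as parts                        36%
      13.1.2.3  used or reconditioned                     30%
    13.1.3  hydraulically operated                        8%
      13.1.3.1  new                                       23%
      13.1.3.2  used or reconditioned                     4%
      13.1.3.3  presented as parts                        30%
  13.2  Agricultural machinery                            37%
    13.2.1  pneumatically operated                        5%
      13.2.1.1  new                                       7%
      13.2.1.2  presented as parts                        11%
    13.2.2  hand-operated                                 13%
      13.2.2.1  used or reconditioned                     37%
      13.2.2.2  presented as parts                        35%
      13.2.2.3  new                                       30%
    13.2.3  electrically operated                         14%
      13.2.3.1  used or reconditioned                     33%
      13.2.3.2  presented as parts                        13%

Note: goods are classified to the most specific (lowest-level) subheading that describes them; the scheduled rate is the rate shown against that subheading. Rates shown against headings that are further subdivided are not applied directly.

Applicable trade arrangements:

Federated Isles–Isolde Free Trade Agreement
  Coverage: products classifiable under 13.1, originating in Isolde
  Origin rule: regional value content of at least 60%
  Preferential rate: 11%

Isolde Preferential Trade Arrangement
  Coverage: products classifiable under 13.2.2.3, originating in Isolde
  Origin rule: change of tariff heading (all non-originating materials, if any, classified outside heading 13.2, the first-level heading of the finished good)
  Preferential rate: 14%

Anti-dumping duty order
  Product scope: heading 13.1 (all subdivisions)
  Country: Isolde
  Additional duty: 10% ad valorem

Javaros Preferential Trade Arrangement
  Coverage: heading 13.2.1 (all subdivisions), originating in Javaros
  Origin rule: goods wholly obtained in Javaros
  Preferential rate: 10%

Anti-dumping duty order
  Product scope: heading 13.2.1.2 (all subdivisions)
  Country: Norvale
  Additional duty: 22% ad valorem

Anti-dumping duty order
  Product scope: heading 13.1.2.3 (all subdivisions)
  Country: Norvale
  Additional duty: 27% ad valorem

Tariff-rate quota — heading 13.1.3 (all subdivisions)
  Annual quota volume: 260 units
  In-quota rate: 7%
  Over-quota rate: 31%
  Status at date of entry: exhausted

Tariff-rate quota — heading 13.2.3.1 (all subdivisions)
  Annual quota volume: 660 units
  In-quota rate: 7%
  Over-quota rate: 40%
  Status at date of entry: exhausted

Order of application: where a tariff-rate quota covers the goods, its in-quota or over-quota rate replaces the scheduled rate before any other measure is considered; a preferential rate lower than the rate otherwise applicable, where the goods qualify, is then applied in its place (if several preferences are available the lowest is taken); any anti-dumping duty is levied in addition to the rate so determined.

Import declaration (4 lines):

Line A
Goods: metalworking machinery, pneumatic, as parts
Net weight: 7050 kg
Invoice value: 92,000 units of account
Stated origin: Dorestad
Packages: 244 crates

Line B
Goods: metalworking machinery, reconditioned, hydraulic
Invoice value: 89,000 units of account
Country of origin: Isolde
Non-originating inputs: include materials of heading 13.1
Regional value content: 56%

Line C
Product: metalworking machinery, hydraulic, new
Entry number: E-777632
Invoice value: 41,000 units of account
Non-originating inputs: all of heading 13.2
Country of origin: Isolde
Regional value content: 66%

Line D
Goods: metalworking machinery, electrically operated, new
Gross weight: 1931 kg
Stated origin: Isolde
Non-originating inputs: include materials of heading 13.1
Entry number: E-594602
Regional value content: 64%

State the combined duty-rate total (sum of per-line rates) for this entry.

119%

Line A: metalworking → 13.1; pneumatic → 13.1.2; as parts → 13.1.2.2. Scheduled 36%. No special measure applies. → 36%.
Line B: metalworking → 13.1; hydraulic → 13.1.3; reconditioned → 13.1.3.2. Scheduled 4%. quota on 13.1.3 exhausted → over-quota 31%; Isolde agreement on 13.1: RVC < 60%; Isolde agreement on 13.2.2.3: 13.1.3.2 not covered; anti-dumping (Isolde, 13.1): +10%; total 31% + 10% = 41%. → 41%.
Line C: metalworking → 13.1; hydraulic → 13.1.3; new → 13.1.3.1. Scheduled 23%. quota on 13.1.3 exhausted → over-quota 31%; Isolde agreement on 13.1: RVC ≥ 60% → 11% available; Isolde agreement on 13.2.2.3: 13.1.3.1 not covered; preferential 11%; anti-dumping (Isolde, 13.1): +10%; total 11% + 10% = 21%. → 21%.
Line D: metalworking → 13.1; electrically operated → 13.1.1; new → 13.1.1.2. Scheduled 18%. Isolde agreement on 13.1: RVC ≥ 60% → 11% available; Isolde agreement on 13.2.2.3: 13.1.1.2 not covered; preferential 11%; anti-dumping (Isolde, 13.1): +10%; total 11% + 10% = 21%. → 21%.
Sum: 36% + 41% + 21% + 21% = 119%.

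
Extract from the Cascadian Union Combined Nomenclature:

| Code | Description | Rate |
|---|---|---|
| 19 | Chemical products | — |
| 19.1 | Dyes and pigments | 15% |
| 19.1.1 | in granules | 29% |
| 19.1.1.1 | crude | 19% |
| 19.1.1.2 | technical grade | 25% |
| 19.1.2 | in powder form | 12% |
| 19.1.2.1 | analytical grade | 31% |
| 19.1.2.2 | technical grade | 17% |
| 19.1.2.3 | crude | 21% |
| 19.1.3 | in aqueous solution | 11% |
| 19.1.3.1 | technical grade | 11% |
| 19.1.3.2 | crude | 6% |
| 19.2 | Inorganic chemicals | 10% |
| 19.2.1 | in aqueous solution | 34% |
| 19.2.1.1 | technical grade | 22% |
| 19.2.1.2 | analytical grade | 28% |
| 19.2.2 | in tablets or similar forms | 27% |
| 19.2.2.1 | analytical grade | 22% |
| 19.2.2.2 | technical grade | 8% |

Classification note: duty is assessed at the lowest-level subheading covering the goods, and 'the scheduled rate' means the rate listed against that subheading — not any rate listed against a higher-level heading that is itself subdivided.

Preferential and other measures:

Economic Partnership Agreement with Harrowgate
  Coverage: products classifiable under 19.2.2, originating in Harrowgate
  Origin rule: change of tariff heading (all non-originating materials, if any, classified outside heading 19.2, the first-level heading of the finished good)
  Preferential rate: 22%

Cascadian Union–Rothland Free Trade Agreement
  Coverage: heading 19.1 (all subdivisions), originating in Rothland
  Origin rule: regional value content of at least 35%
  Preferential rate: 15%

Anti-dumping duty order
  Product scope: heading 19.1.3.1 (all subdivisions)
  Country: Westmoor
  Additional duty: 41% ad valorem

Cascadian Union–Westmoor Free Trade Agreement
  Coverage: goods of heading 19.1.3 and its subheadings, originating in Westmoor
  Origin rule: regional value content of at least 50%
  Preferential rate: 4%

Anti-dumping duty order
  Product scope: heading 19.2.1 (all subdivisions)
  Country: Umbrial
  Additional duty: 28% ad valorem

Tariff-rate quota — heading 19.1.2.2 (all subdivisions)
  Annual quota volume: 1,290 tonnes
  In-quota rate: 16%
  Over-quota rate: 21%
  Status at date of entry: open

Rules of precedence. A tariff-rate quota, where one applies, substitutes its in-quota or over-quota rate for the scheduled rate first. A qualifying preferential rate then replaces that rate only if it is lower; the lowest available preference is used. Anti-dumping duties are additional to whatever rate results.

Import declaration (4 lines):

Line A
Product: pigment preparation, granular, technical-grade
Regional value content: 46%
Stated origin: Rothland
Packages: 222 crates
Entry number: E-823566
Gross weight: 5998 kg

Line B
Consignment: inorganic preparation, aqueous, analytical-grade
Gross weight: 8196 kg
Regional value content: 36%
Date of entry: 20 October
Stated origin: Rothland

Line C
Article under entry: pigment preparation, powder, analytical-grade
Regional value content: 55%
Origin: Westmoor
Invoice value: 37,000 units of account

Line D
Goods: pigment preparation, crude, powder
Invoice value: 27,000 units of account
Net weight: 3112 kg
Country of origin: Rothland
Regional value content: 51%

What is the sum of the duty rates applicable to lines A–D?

89%

Line A: pigment → 19.1; granular → 19.1.1; technical-grade → 19.1.1.2. Scheduled 25%. Rothland agreement on 19.1: RVC ≥ 35% → 15% available; preferential 15%. → 15%.
Line B: inorganic → 19.2; aqueous → 19.2.1; analytical-grade → 19.2.1.2. Scheduled 28%. Rothland agreement on 19.1: 19.2.1.2 not covered. → 28%.
Line C: pigment → 19.1; powder → 19.1.2; analytical-grade → 19.1.2.1. Scheduled 31%. Westmoor agreement on 19.1.3: 19.1.2.1 not covered. → 31%.
Line D: pigment → 19.1; powder → 19.1.2; crude → 19.1.2.3. Scheduled 21%. Rothland agreement on 19.1: RVC ≥ 35% → 15% available; preferential 15%. → 15%.
Sum: 15% + 28% + 31% + 15% = 89%.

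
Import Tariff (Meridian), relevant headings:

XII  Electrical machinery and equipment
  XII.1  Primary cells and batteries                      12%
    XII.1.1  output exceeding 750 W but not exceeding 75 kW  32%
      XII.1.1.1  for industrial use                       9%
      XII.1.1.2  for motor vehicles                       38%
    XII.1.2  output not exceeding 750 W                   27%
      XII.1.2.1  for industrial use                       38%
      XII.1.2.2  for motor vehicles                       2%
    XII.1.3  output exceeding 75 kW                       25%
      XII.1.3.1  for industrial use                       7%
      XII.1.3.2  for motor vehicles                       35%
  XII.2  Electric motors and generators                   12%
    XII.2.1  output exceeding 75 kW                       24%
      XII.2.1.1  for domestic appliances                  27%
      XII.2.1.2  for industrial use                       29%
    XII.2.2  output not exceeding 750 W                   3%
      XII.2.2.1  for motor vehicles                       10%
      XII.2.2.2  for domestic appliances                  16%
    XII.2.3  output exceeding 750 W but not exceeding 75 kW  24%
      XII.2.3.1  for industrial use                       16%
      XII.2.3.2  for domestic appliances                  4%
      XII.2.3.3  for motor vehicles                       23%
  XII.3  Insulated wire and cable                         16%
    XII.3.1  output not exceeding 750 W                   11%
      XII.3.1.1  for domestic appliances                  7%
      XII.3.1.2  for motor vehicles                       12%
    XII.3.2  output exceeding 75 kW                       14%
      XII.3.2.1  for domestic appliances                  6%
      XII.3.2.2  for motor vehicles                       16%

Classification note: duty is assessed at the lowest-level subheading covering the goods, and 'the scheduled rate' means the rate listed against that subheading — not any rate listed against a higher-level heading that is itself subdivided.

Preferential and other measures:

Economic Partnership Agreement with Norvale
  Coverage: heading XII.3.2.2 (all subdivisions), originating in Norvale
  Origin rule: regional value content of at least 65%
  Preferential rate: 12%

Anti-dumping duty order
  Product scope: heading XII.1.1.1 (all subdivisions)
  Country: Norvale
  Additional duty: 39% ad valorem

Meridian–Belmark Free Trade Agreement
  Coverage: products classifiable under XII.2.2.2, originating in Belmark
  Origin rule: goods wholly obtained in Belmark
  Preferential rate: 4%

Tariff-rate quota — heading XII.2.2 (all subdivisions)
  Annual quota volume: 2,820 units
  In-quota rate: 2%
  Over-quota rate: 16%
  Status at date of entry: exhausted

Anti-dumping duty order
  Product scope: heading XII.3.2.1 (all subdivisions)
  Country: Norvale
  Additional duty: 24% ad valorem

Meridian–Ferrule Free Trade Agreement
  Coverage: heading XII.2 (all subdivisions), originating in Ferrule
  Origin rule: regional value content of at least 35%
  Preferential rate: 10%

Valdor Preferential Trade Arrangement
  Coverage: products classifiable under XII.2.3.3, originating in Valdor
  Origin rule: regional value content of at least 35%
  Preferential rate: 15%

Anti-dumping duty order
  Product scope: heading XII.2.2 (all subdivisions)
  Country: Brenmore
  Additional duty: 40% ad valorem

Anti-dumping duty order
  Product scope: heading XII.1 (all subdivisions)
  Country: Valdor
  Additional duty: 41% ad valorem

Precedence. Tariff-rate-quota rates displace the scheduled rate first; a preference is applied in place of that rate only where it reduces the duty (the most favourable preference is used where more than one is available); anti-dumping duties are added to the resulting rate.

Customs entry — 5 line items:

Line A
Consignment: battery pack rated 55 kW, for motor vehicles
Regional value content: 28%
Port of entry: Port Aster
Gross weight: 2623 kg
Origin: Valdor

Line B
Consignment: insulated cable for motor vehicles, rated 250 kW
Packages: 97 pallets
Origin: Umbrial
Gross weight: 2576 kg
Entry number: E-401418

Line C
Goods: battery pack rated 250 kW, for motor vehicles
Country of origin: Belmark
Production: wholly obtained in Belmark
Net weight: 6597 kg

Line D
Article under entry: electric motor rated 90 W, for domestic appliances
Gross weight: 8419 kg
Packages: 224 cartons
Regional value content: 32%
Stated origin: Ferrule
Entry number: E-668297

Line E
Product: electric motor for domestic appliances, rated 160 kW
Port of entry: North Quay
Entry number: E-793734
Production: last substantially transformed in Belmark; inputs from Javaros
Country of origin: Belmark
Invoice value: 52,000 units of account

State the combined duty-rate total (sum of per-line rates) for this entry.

Line A: battery pack → XII.1; rated 55 kW → XII.1.1; for motor vehicles → XII.1.1.2. Scheduled 38%. Valdor agreement on XII.2.3.3: XII.1.1.2 not covered; anti-dumping (Valdor, XII.1): +41%; total 38% + 41% = 79%. → 79%.
Line B: insulated cable → XII.3; rated 250 kW → XII.3.2; for motor vehicles → XII.3.2.2. Scheduled 16%. No special measure applies. → 16%.
Line C: battery pack → XII.1; rated 250 kW → XII.1.3; for motor vehicles → XII.1.3.2. Scheduled 35%. Belmark agreement on XII.2.2.2: XII.1.3.2 not covered. → 35%.
Line D: electric motor → XII.2; rated 90 W → XII.2.2; for domestic appliances → XII.2.2.2. Scheduled 16%. quota on XII.2.2 exhausted → over-quota 16%; Ferrule agreement on XII.2: RVC < 35%. → 16%.
Line E: electric motor → XII.2; rated 160 kW → XII.2.1; for domestic appliances → XII.2.1.1. Scheduled 27%. Belmark agreement on XII.2.2.2: XII.2.1.1 not covered. → 27%.
Sum: 79% + 16% + 35% + 16% + 27% = 173%.

173%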